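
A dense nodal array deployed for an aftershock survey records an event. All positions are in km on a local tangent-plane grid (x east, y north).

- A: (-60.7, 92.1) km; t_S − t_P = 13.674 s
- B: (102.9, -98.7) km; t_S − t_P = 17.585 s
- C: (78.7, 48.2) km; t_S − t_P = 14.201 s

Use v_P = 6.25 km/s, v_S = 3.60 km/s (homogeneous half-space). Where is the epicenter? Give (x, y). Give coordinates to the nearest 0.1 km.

Distance from S−P lag: d = Δt · v_P v_S / (v_P − v_S) = Δt · (6.25·3.60)/(6.25−3.60) ≈ 8.4906·Δt.
So d_A = 116.10, d_B = 149.31, d_C = 120.57 km.
Circle about each station: (x + 60.7)² + (y − 92.1)² = 116.10²; (x − 102.9)² + (y + 98.7)² = 149.31²; (x − 78.7)² + (y − 48.2)² = 120.57².
Subtracting the A equation from the B and C equations removes the quadratic terms:
327.2 x − 381.6 y = -651.07
278.8 x − 87.8 y = -4707.88
Solving the 2×2 system: x ≈ -22.4, y ≈ -17.5 km.
Check against A (with the unrounded x, y): √((x + 60.7)²+(y − 92.1)²) = 116.10 ≈ 116.10 km. ✓

x ≈ -22.4 km, y ≈ -17.5 km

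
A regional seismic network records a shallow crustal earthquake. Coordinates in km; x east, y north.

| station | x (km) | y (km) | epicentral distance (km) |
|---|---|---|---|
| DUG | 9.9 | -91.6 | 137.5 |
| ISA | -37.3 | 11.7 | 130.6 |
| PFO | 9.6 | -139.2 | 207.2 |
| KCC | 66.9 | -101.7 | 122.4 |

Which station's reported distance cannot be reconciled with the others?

PFO

Solve using three stations at a time. Using DUG, ISA, KCC (subtract circle equations pairwise → linear system) gives (x, y) ≈ (93.1, 17.8).
Distances from that point to each station vs reported:
  DUG: calculated 137.5 vs reported 137.5 → residual 0.0 km
  ISA: calculated 130.5 vs reported 130.6 → residual 0.1 km
  PFO: calculated 177.8 vs reported 207.2 → residual 29.4 km
  KCC: calculated 122.3 vs reported 122.4 → residual 0.1 km
DUG, ISA, KCC are mutually consistent (residuals ≈ 0); PFO is off by 29.4 km.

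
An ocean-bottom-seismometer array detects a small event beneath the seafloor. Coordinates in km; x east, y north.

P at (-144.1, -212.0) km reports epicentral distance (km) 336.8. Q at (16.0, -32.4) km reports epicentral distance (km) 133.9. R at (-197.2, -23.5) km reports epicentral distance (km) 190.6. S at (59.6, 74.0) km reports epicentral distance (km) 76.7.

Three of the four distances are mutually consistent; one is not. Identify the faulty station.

Solve using three stations at a time. Using P, Q, S (subtract circle equations pairwise → linear system) gives (x, y) ≈ (-13.1, 98.3).
Distances from that point to each station vs reported:
  P: calculated 336.8 vs reported 336.8 → residual 0.0 km
  Q: calculated 133.9 vs reported 133.9 → residual 0.0 km
  R: calculated 220.7 vs reported 190.6 → residual 30.1 km
  S: calculated 76.6 vs reported 76.7 → residual 0.1 km
P, Q, S are mutually consistent (residuals ≈ 0); R is off by 30.1 km.

R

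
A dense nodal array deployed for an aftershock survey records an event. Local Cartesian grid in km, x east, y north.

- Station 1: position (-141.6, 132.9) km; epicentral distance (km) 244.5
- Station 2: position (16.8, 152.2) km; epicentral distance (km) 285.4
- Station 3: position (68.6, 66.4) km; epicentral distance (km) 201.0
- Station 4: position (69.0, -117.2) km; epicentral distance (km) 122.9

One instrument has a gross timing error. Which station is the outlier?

Station 2

Solve using three stations at a time. Using Station 1, Station 3, Station 4 (subtract circle equations pairwise → linear system) gives (x, y) ≈ (-51.8, -94.6).
Distances from that point to each station vs reported:
  Station 1: calculated 244.5 vs reported 244.5 → residual 0.0 km
  Station 2: calculated 256.1 vs reported 285.4 → residual 29.3 km
  Station 3: calculated 201.0 vs reported 201.0 → residual 0.0 km
  Station 4: calculated 122.9 vs reported 122.9 → residual 0.0 km
Station 1, Station 3, Station 4 are mutually consistent (residuals ≈ 0); Station 2 is off by 29.3 km.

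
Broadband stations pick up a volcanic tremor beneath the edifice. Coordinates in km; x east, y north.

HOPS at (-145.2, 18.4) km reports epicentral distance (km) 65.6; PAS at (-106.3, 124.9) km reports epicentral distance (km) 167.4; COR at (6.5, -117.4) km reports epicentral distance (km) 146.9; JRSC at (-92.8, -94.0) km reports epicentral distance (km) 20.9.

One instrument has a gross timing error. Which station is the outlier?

Solve using three stations at a time. Using HOPS, PAS, COR (subtract circle equations pairwise → linear system) gives (x, y) ≈ (-119.6, -42.0).
Distances from that point to each station vs reported:
  HOPS: calculated 65.6 vs reported 65.6 → residual 0.0 km
  PAS: calculated 167.4 vs reported 167.4 → residual 0.0 km
  COR: calculated 146.9 vs reported 146.9 → residual 0.0 km
  JRSC: calculated 58.5 vs reported 20.9 → residual 37.6 km
HOPS, PAS, COR are mutually consistent (residuals ≈ 0); JRSC is off by 37.6 km.

JRSC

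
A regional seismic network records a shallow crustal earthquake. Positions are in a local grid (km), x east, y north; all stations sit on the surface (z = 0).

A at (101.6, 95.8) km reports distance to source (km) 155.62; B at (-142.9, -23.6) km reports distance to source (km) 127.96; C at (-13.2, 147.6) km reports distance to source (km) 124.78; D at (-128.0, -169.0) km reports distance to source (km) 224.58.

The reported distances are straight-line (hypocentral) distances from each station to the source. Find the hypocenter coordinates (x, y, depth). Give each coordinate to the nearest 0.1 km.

x ≈ -34.3 km, y ≈ 31.2 km, depth ≈ 39.7 km

Each station gives a sphere (x−x_i)² + (y−y_i)² + z² = d_i² (stations at z=0).
Subtracting the A sphere from B and C: z² cancels, leaving linear equations in x and y:
-489.0 x − 238.8 y = 9320.99
-229.6 x + 103.6 y = 11107.34
Solving: x ≈ -34.298, y ≈ 31.201 km (keep extra digits for the depth step; rounded: -34.3, 31.2).
Then from the A sphere: z² = 155.62² − (x − 101.6)² − (y − 95.8)² with x = -34.298, y = 31.201, so z ≈ 39.702 ≈ 39.7 km.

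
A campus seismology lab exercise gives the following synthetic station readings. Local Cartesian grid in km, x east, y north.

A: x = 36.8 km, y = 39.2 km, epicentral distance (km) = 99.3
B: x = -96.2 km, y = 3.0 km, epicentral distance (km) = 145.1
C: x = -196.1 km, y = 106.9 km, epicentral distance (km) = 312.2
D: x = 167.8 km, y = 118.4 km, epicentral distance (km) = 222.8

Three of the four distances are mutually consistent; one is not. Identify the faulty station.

Solve using three stations at a time. Using A, B, D (subtract circle equations pairwise → linear system) gives (x, y) ≈ (34.5, -60.2).
Distances from that point to each station vs reported:
  A: calculated 99.4 vs reported 99.3 → residual 0.1 km
  B: calculated 145.2 vs reported 145.1 → residual 0.1 km
  C: calculated 284.8 vs reported 312.2 → residual 27.4 km
  D: calculated 222.9 vs reported 222.8 → residual 0.1 km
A, B, D are mutually consistent (residuals ≈ 0); C is off by 27.4 km.

C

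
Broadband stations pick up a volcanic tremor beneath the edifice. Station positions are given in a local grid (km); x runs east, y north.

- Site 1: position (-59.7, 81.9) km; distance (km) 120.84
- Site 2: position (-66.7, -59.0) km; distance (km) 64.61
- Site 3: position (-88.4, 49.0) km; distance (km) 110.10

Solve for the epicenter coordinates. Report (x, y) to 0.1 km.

Circle about each station: (x + 59.7)² + (y − 81.9)² = 120.84²; (x + 66.7)² + (y + 59.0)² = 64.61²; (x + 88.4)² + (y − 49.0)² = 110.10².
Subtracting the Site 1 equation from the Site 2 and Site 3 equations removes the quadratic terms:
-14.0 x − 281.8 y = 8086.04
-57.4 x − 65.8 y = 2424.16
Solving the 2×2 system: x ≈ -9.9, y ≈ -28.2 km.

-9.9 km east, -28.2 km north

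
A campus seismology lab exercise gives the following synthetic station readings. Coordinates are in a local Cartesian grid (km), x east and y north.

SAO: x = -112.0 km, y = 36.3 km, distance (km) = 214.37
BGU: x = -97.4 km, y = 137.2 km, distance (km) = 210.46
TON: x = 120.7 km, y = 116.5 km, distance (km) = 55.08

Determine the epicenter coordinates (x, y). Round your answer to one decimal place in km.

Circle about each station: (x + 112.0)² + (y − 36.3)² = 214.37²; (x + 97.4)² + (y − 137.2)² = 210.46²; (x − 120.7)² + (y − 116.5)² = 55.08².
Subtracting pairs of circle equations eliminates x²+y² and gives linear equations (the radical axes):
29.2 x + 201.8 y = 16110.00
465.4 x + 160.4 y = 57199.74
Solving the 2×2 system: x ≈ 100.4, y ≈ 65.3 km.
Check against SAO (with the unrounded x, y): √((x + 112.0)²+(y − 36.3)²) = 214.37 ≈ 214.37 km. ✓

(100.4, 65.3)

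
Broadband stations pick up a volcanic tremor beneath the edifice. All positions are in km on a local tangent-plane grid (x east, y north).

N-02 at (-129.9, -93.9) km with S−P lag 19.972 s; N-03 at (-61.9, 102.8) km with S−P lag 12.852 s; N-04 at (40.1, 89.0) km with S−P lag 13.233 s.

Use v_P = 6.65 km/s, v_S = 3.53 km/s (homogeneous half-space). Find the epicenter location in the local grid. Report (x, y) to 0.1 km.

x ≈ -24.8 km, y ≈ 13.5 km

Distance from S−P lag: d = Δt · v_P v_S / (v_P − v_S) = Δt · (6.65·3.53)/(6.65−3.53) ≈ 7.5239·Δt.
So d_N-02 = 150.27, d_N-03 = 96.70, d_N-04 = 99.56 km.
Circle about each station: (x + 129.9)² + (y + 93.9)² = 150.27²; (x + 61.9)² + (y − 102.8)² = 96.70²; (x − 40.1)² + (y − 89.0)² = 99.56².
Subtracting the N-02 equation from the N-03 and N-04 equations removes the quadratic terms:
136.0 x + 393.4 y = 1938.41
340.0 x + 365.8 y = -3493.33
Solving the 2×2 system: x ≈ -24.8, y ≈ 13.5 km.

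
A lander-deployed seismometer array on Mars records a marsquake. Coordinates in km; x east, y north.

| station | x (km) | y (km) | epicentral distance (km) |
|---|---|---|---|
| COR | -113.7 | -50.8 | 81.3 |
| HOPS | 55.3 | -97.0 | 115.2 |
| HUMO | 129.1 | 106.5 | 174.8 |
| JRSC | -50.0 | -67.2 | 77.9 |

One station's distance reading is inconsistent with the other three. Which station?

COR

Solve using three stations at a time. Using HOPS, HUMO, JRSC (subtract circle equations pairwise → linear system) gives (x, y) ≈ (-8.6, -1.1).
Distances from that point to each station vs reported:
  COR: calculated 116.2 vs reported 81.3 → residual 34.9 km
  HOPS: calculated 115.2 vs reported 115.2 → residual 0.0 km
  HUMO: calculated 174.8 vs reported 174.8 → residual 0.0 km
  JRSC: calculated 77.9 vs reported 77.9 → residual 0.0 km
HOPS, HUMO, JRSC are mutually consistent (residuals ≈ 0); COR is off by 34.9 km.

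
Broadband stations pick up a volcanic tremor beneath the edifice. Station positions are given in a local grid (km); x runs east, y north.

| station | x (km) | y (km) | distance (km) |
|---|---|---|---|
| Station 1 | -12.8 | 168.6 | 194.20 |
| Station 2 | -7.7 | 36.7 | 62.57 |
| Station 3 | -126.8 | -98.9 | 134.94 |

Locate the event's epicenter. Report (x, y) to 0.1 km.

Circle about each station: (x + 12.8)² + (y − 168.6)² = 194.20²; (x + 7.7)² + (y − 36.7)² = 62.57²; (x + 126.8)² + (y + 98.9)² = 134.94².
Subtracting the Station 1 equation from the Station 2 and Station 3 equations removes the quadratic terms:
10.2 x − 263.8 y = 6615.02
-228.0 x − 535.0 y = 16774.49
Solving the 2×2 system: x ≈ -13.5, y ≈ -25.6 km.

-13.5 km east, -25.6 km north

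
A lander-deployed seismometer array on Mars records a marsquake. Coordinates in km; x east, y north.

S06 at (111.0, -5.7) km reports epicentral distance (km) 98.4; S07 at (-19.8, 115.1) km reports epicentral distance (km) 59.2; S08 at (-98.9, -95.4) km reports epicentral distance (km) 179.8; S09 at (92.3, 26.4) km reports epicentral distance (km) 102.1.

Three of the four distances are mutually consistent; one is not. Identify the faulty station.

Solve using three stations at a time. Using S07, S08, S09 (subtract circle equations pairwise → linear system) gives (x, y) ≈ (-4.8, 57.8).
Distances from that point to each station vs reported:
  S06: calculated 132.1 vs reported 98.4 → residual 33.7 km
  S07: calculated 59.2 vs reported 59.2 → residual 0.0 km
  S08: calculated 179.8 vs reported 179.8 → residual 0.0 km
  S09: calculated 102.1 vs reported 102.1 → residual 0.0 km
S07, S08, S09 are mutually consistent (residuals ≈ 0); S06 is off by 33.7 km.

S06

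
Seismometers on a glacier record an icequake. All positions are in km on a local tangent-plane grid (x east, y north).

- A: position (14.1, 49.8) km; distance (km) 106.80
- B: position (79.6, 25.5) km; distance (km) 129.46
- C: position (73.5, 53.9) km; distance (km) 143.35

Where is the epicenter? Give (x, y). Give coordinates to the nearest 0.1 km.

Circle about each station: (x − 14.1)² + (y − 49.8)² = 106.80²; (x − 79.6)² + (y − 25.5)² = 129.46²; (x − 73.5)² + (y − 53.9)² = 143.35².
Subtracting the A equation from the B and C equations removes the quadratic terms:
131.0 x − 48.6 y = -1046.09
118.8 x + 8.2 y = -3514.37
Solving the 2×2 system: x ≈ -26.2, y ≈ -49.1 km.

-26.2 km east, -49.1 km north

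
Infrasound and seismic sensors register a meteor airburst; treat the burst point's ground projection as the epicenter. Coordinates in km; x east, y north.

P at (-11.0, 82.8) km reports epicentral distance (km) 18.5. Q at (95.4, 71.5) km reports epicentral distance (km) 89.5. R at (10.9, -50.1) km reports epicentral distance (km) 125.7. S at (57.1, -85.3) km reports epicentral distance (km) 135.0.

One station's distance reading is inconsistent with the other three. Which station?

S

Solve using three stations at a time. Using P, Q, R (subtract circle equations pairwise → linear system) gives (x, y) ≈ (6.0, 75.5).
Distances from that point to each station vs reported:
  P: calculated 18.5 vs reported 18.5 → residual 0.0 km
  Q: calculated 89.5 vs reported 89.5 → residual 0.0 km
  R: calculated 125.7 vs reported 125.7 → residual 0.0 km
  S: calculated 168.7 vs reported 135.0 → residual 33.7 km
P, Q, R are mutually consistent (residuals ≈ 0); S is off by 33.7 km.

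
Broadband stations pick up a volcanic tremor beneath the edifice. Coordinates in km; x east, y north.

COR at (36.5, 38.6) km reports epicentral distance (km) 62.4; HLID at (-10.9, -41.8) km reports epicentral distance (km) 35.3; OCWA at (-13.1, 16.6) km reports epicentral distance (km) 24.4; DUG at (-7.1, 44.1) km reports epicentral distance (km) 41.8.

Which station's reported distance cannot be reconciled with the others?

DUG

Solve using three stations at a time. Using COR, HLID, OCWA (subtract circle equations pairwise → linear system) gives (x, y) ≈ (-6.3, -6.8).
Distances from that point to each station vs reported:
  COR: calculated 62.4 vs reported 62.4 → residual 0.0 km
  HLID: calculated 35.3 vs reported 35.3 → residual 0.0 km
  OCWA: calculated 24.4 vs reported 24.4 → residual 0.0 km
  DUG: calculated 50.9 vs reported 41.8 → residual 9.1 km
COR, HLID, OCWA are mutually consistent (residuals ≈ 0); DUG is off by 9.1 km.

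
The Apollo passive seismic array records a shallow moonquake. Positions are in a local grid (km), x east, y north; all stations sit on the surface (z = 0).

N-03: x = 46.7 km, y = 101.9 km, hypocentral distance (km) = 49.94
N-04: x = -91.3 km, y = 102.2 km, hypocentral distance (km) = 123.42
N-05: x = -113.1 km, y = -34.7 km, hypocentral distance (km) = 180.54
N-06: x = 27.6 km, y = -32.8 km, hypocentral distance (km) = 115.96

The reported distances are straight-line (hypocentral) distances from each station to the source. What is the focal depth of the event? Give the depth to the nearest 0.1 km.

36.8 km

Each station gives a sphere (x−x_i)² + (y−y_i)² + z² = d_i² (stations at z=0).
Subtracting the N-03 sphere from N-04 and N-05: z² cancels, leaving linear equations in x and y:
-276.0 x + 0.6 y = -6522.46
-319.6 x − 273.2 y = -28669.49
Solving: x ≈ 23.800, y ≈ 77.098 km (keep extra digits for the depth step; rounded: 23.8, 77.1).
Then from the N-03 sphere: z² = 49.94² − (x − 46.7)² − (y − 101.9)² with x = 23.800, y = 77.098, so z ≈ 36.803 ≈ 36.8 km.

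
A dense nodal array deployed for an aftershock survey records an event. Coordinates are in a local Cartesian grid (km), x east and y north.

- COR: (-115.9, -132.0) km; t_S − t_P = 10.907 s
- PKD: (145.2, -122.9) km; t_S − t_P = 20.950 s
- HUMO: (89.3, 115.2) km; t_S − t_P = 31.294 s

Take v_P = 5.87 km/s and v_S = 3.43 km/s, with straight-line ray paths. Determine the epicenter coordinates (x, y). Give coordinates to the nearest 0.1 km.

Distance from S−P lag: d = Δt · v_P v_S / (v_P − v_S) = Δt · (5.87·3.43)/(5.87−3.43) ≈ 8.2517·Δt.
So d_COR = 90.00, d_PKD = 172.87, d_HUMO = 258.23 km.
Circle about each station: (x + 115.9)² + (y + 132.0)² = 90.00²; (x − 145.2)² + (y + 122.9)² = 172.87²; (x − 89.3)² + (y − 115.2)² = 258.23².
Subtracting pairs of circle equations eliminates x²+y² and gives linear equations (the radical axes):
522.2 x + 18.2 y = -16453.40
410.4 x + 494.4 y = -68194.01
Solving the 2×2 system: x ≈ -27.5, y ≈ -115.1 km.

(-27.5, -115.1)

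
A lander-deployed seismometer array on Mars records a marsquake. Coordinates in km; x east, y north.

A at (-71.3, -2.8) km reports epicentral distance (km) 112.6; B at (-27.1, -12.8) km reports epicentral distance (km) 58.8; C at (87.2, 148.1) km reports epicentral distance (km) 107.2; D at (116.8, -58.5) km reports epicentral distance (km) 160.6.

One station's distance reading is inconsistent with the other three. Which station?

Solve using three stations at a time. Using A, C, D (subtract circle equations pairwise → linear system) gives (x, y) ≈ (16.9, 67.2).
Distances from that point to each station vs reported:
  A: calculated 112.6 vs reported 112.6 → residual 0.0 km
  B: calculated 91.3 vs reported 58.8 → residual 32.5 km
  C: calculated 107.2 vs reported 107.2 → residual 0.0 km
  D: calculated 160.6 vs reported 160.6 → residual 0.0 km
A, C, D are mutually consistent (residuals ≈ 0); B is off by 32.5 km.

B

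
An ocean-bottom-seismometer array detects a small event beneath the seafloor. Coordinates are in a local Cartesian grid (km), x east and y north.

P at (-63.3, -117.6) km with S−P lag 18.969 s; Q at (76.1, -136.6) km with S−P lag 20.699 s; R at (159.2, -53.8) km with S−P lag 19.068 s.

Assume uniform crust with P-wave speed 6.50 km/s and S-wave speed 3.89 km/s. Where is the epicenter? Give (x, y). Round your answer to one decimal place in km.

Distance from S−P lag: d = Δt · v_P v_S / (v_P − v_S) = Δt · (6.50·3.89)/(6.50−3.89) ≈ 9.6877·Δt.
So d_P = 183.77, d_Q = 200.53, d_R = 184.73 km.
Circle about each station: (x + 63.3)² + (y + 117.6)² = 183.77²; (x − 76.1)² + (y + 136.6)² = 200.53²; (x − 159.2)² + (y + 53.8)² = 184.73².
Subtracting pairs of circle equations eliminates x²+y² and gives linear equations (the radical axes):
278.8 x − 38.0 y = 173.25
445.0 x + 127.6 y = 10048.67
Solving the 2×2 system: x ≈ 7.7, y ≈ 51.9 km.

x ≈ 7.7 km, y ≈ 51.9 km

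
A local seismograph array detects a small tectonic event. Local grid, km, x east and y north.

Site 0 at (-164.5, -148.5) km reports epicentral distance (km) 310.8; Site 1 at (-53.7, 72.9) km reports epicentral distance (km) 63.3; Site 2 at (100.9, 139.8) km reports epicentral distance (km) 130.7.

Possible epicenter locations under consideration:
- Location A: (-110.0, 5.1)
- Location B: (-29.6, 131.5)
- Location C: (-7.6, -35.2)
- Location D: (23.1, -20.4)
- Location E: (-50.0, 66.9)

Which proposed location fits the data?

For each candidate, compare |candidate − station| to the reported distance:
Location A: residuals Site 0 147.8, Site 1 24.8, Site 2 119.5 → max 147.8 km
Location B: residuals Site 0 0.0, Site 1 0.1, Site 2 0.1 → max 0.1 km
Location C: residuals Site 0 117.3, Site 1 54.2, Site 2 75.2 → max 117.3 km
Location D: residuals Site 0 83.6, Site 1 57.5, Site 2 47.4 → max 83.6 km
Location E: residuals Site 0 66.9, Site 1 56.3, Site 2 36.9 → max 66.9 km
Only Location B has all residuals ≈ 0.

Location B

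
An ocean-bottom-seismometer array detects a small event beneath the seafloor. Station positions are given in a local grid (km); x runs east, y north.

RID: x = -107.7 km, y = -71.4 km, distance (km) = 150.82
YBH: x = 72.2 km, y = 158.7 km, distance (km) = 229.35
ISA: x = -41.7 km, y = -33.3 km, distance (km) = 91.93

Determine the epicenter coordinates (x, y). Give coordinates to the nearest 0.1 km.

x ≈ 43.1 km, y ≈ -68.8 km

Circle about each station: (x + 107.7)² + (y + 71.4)² = 150.82²; (x − 72.2)² + (y − 158.7)² = 229.35²; (x + 41.7)² + (y + 33.3)² = 91.93².
Subtracting pairs of circle equations eliminates x²+y² and gives linear equations (the radical axes):
359.8 x + 460.2 y = -16153.47
132.0 x + 76.2 y = 446.08
Solving the 2×2 system: x ≈ 43.1, y ≈ -68.8 km.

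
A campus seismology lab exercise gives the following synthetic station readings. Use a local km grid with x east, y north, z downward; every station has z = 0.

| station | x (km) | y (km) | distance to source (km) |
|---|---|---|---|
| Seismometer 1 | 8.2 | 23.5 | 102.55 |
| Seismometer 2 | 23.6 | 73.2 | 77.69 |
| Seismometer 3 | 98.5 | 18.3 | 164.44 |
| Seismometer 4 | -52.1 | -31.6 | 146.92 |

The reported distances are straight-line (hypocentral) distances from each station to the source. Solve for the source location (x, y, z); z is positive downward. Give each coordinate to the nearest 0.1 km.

Each station gives a sphere (x−x_i)² + (y−y_i)² + z² = d_i² (stations at z=0).
Subtracting the Seismometer 1 sphere from Seismometer 2 and Seismometer 3: z² cancels, leaving linear equations in x and y:
30.8 x + 99.4 y = 9776.48
180.6 x − 10.4 y = -7106.36
Solving: x ≈ -33.094, y ≈ 108.609 km (keep extra digits for the depth step; rounded: -33.1, 108.6).
Then from the Seismometer 1 sphere: z² = 102.55² − (x − 8.2)² − (y − 23.5)² with x = -33.094, y = 108.609, so z ≈ 39.595 ≈ 39.6 km.

x ≈ -33.1 km, y ≈ 108.6 km, depth ≈ 39.6 km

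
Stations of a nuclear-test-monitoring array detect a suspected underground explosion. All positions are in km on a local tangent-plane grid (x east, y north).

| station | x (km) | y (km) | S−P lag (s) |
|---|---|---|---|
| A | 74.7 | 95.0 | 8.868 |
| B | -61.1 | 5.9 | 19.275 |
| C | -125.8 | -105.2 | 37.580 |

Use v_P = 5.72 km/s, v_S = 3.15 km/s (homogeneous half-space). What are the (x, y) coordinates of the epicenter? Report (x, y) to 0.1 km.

16.4 km east, 116.6 km north

Distance from S−P lag: d = Δt · v_P v_S / (v_P − v_S) = Δt · (5.72·3.15)/(5.72−3.15) ≈ 7.0109·Δt.
So d_A = 62.17, d_B = 135.13, d_C = 263.47 km.
Circle about each station: (x − 74.7)² + (y − 95.0)² = 62.17²; (x + 61.1)² + (y − 5.9)² = 135.13²; (x + 125.8)² + (y + 105.2)² = 263.47².
Subtracting pairs of circle equations eliminates x²+y² and gives linear equations (the radical axes):
-271.6 x − 178.2 y = -25232.08
-401.0 x − 400.4 y = -53263.74
Solving the 2×2 system: x ≈ 16.4, y ≈ 116.6 km.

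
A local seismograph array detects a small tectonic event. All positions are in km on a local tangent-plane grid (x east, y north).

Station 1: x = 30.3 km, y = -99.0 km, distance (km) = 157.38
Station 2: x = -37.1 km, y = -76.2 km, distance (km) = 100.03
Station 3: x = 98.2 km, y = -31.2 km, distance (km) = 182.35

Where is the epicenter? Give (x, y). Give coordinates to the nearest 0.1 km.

x ≈ -78.2 km, y ≈ 15.0 km

Circle about each station: (x − 30.3)² + (y + 99.0)² = 157.38²; (x + 37.1)² + (y + 76.2)² = 100.03²; (x − 98.2)² + (y + 31.2)² = 182.35².
Subtracting the Station 1 equation from the Station 2 and Station 3 equations removes the quadratic terms:
-134.8 x + 45.6 y = 11226.22
135.8 x + 135.6 y = -8585.47
Solving the 2×2 system: x ≈ -78.2, y ≈ 15.0 km.
Check against Station 1 (with the unrounded x, y): √((x − 30.3)²+(y + 99.0)²) = 157.39 ≈ 157.38 km. ✓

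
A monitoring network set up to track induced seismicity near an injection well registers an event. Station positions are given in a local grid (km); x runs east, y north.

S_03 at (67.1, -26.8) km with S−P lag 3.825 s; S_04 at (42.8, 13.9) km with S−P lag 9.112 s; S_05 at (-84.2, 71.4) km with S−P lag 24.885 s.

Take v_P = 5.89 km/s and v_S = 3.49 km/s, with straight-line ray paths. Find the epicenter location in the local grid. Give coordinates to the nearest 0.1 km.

Distance from S−P lag: d = Δt · v_P v_S / (v_P − v_S) = Δt · (5.89·3.49)/(5.89−3.49) ≈ 8.5650·Δt.
So d_S_03 = 32.76, d_S_04 = 78.04, d_S_05 = 213.14 km.
Circle about each station: (x − 67.1)² + (y + 26.8)² = 32.76²; (x − 42.8)² + (y − 13.9)² = 78.04²; (x + 84.2)² + (y − 71.4)² = 213.14².
Subtracting the S_03 equation from the S_04 and S_05 equations removes the quadratic terms:
-48.6 x + 81.4 y = -8212.62
-302.6 x + 196.4 y = -37388.49
Solving the 2×2 system: x ≈ 94.8, y ≈ -44.3 km.
Check against S_03 (with the unrounded x, y): √((x − 67.1)²+(y + 26.8)²) = 32.77 ≈ 32.76 km. ✓

94.8 km east, -44.3 km north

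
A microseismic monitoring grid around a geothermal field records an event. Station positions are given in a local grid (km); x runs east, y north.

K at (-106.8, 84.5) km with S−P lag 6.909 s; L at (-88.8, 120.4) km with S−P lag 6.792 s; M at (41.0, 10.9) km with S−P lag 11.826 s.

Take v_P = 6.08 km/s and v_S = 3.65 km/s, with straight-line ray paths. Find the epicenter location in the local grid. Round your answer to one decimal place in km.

x ≈ -44.1 km, y ≈ 77.4 km

Distance from S−P lag: d = Δt · v_P v_S / (v_P − v_S) = Δt · (6.08·3.65)/(6.08−3.65) ≈ 9.1325·Δt.
So d_K = 63.10, d_L = 62.03, d_M = 108.00 km.
Circle about each station: (x + 106.8)² + (y − 84.5)² = 63.10²; (x + 88.8)² + (y − 120.4)² = 62.03²; (x − 41.0)² + (y − 10.9)² = 108.00².
Subtracting the K equation from the L and M equations removes the quadratic terms:
36.0 x + 71.8 y = 3969.00
295.6 x − 147.2 y = -24429.07
Solving the 2×2 system: x ≈ -44.1, y ≈ 77.4 km.
Check against K (with the unrounded x, y): √((x + 106.8)²+(y − 84.5)²) = 63.10 ≈ 63.10 km. ✓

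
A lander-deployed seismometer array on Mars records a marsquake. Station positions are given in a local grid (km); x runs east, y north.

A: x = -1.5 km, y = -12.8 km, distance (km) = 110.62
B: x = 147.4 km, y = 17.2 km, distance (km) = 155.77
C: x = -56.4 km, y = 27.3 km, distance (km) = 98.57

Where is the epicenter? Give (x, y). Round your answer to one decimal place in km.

13.5 km east, 96.8 km north

Circle about each station: (x + 1.5)² + (y + 12.8)² = 110.62²; (x − 147.4)² + (y − 17.2)² = 155.77²; (x + 56.4)² + (y − 27.3)² = 98.57².
Subtracting the A equation from the B and C equations removes the quadratic terms:
297.8 x + 60.0 y = 9829.00
-109.8 x + 80.2 y = 6280.90
Solving the 2×2 system: x ≈ 13.5, y ≈ 96.8 km.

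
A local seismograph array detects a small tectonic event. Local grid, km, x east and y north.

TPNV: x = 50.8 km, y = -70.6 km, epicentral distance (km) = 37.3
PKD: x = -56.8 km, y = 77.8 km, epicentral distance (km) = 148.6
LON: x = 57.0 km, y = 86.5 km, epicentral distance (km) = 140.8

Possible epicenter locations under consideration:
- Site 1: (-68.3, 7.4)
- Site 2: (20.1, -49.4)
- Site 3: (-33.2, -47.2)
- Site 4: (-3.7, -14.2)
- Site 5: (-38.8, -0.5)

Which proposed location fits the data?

For each candidate, compare |candidate − station| to the reported distance:
Site 1: residuals TPNV 105.1, PKD 77.3, LON 7.4 → max 105.1 km
Site 2: residuals TPNV 0.0, PKD 0.0, LON 0.0 → max 0.0 km
Site 3: residuals TPNV 49.9, PKD 21.4, LON 20.5 → max 49.9 km
Site 4: residuals TPNV 41.1, PKD 42.4, LON 23.2 → max 42.4 km
Site 5: residuals TPNV 76.5, PKD 68.3, LON 11.4 → max 76.5 km
Only Site 2 has all residuals ≈ 0.

Site 2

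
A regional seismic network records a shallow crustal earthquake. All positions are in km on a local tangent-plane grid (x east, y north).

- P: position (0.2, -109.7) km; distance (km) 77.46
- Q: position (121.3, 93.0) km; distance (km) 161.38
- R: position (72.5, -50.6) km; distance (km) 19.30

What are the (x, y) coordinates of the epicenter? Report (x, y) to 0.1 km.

Circle about each station: (x − 0.2)² + (y + 109.7)² = 77.46²; (x − 121.3)² + (y − 93.0)² = 161.38²; (x − 72.5)² + (y + 50.6)² = 19.30².
Subtracting the P equation from the Q and R equations removes the quadratic terms:
242.2 x + 405.4 y = -8714.89
144.6 x + 118.2 y = 1410.04
Solving the 2×2 system: x ≈ 53.4, y ≈ -53.4 km.

(53.4, -53.4)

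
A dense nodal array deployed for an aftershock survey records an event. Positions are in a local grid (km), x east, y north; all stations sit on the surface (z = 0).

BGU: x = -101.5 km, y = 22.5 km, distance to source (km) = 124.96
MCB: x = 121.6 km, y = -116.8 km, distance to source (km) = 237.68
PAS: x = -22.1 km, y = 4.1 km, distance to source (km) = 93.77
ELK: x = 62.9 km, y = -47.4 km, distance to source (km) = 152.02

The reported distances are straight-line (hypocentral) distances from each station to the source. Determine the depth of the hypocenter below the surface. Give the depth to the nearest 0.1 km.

Each station gives a sphere (x−x_i)² + (y−y_i)² + z² = d_i² (stations at z=0).
Subtracting the BGU sphere from MCB and PAS: z² cancels, leaving linear equations in x and y:
446.2 x − 278.6 y = -23256.48
158.8 x − 36.8 y = -3481.09
Solving: x ≈ -4.097, y ≈ 76.914 km (keep extra digits for the depth step; rounded: -4.1, 76.9).
Then from the BGU sphere: z² = 124.96² − (x + 101.5)² − (y − 22.5)² with x = -4.097, y = 76.914, so z ≈ 56.274 ≈ 56.3 km.
Check against ELK (with the unrounded solution): distance 152.02 ≈ 152.02 km. ✓

depth ≈ 56.3 km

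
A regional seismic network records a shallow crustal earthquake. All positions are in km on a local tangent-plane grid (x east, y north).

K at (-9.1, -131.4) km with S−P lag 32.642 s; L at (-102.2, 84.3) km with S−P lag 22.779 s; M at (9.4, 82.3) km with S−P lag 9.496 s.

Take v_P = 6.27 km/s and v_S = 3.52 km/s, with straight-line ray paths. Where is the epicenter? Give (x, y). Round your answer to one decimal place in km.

Distance from S−P lag: d = Δt · v_P v_S / (v_P − v_S) = Δt · (6.27·3.52)/(6.27−3.52) ≈ 8.0256·Δt.
So d_K = 261.97, d_L = 182.82, d_M = 76.21 km.
Circle about each station: (x + 9.1)² + (y + 131.4)² = 261.97²; (x + 102.2)² + (y − 84.3)² = 182.82²; (x − 9.4)² + (y − 82.3)² = 76.21².
Subtracting the K equation from the L and M equations removes the quadratic terms:
-186.2 x + 431.4 y = 35407.69
37.0 x + 427.4 y = 52333.20
Solving the 2×2 system: x ≈ 77.9, y ≈ 115.7 km.

77.9 km east, 115.7 km north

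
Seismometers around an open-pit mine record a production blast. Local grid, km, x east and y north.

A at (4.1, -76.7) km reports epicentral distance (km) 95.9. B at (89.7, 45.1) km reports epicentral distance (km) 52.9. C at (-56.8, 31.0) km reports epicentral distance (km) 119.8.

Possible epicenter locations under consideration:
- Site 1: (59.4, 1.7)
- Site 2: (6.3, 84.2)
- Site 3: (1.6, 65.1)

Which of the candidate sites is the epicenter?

For each candidate, compare |candidate − station| to the reported distance:
Site 1: residuals A 0.0, B 0.0, C 0.0 → max 0.0 km
Site 2: residuals A 65.0, B 39.2, C 37.3 → max 65.0 km
Site 3: residuals A 45.9, B 37.4, C 52.2 → max 52.2 km
Only Site 1 has all residuals ≈ 0.

Site 1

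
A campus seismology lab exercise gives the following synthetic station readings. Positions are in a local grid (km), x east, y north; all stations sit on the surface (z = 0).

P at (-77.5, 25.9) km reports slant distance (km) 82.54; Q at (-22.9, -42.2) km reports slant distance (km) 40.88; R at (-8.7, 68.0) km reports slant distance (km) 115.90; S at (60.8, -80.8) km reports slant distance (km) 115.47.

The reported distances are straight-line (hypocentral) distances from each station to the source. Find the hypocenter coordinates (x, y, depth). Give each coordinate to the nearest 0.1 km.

Each station gives a sphere (x−x_i)² + (y−y_i)² + z² = d_i² (stations at z=0).
Subtracting the P sphere from Q and R: z² cancels, leaving linear equations in x and y:
109.2 x − 136.2 y = 769.87
137.6 x + 84.2 y = -8597.33
Solving: x ≈ -39.596, y ≈ -37.399 km (keep extra digits for the depth step; rounded: -39.6, -37.4).
Then from the P sphere: z² = 82.54² − (x + 77.5)² − (y − 25.9)² with x = -39.596, y = -37.399, so z ≈ 37.005 ≈ 37.0 km.

x ≈ -39.6 km, y ≈ -37.4 km, depth ≈ 37.0 km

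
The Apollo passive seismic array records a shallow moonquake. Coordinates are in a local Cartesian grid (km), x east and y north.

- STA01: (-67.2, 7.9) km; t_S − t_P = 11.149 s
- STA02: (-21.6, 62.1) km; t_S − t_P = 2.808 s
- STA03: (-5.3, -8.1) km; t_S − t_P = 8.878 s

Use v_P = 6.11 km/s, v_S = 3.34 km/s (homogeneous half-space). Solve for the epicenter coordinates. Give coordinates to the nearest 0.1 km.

(-1.5, 57.2)

Distance from S−P lag: d = Δt · v_P v_S / (v_P − v_S) = Δt · (6.11·3.34)/(6.11−3.34) ≈ 7.3673·Δt.
So d_STA01 = 82.14, d_STA02 = 20.69, d_STA03 = 65.41 km.
Circle about each station: (x + 67.2)² + (y − 7.9)² = 82.14²; (x + 21.6)² + (y − 62.1)² = 20.69²; (x + 5.3)² + (y + 8.1)² = 65.41².
Subtracting the STA01 equation from the STA02 and STA03 equations removes the quadratic terms:
91.2 x + 108.4 y = 6063.62
123.8 x − 32.0 y = -2016.04
Solving the 2×2 system: x ≈ -1.5, y ≈ 57.2 km.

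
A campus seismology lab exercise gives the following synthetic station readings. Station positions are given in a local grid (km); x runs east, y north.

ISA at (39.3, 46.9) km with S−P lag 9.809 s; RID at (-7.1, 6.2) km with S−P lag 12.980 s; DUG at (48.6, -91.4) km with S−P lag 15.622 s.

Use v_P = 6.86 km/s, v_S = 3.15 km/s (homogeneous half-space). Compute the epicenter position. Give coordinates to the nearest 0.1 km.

Distance from S−P lag: d = Δt · v_P v_S / (v_P − v_S) = Δt · (6.86·3.15)/(6.86−3.15) ≈ 5.8245·Δt.
So d_ISA = 57.13, d_RID = 75.60, d_DUG = 90.99 km.
Circle about each station: (x − 39.3)² + (y − 46.9)² = 57.13²; (x + 7.1)² + (y − 6.2)² = 75.60²; (x − 48.6)² + (y + 91.4)² = 90.99².
Subtracting pairs of circle equations eliminates x²+y² and gives linear equations (the radical axes):
-92.8 x − 81.4 y = -6106.77
18.6 x − 276.6 y = 1956.48
Solving the 2×2 system: x ≈ 68.0, y ≈ -2.5 km.

x ≈ 68.0 km, y ≈ -2.5 km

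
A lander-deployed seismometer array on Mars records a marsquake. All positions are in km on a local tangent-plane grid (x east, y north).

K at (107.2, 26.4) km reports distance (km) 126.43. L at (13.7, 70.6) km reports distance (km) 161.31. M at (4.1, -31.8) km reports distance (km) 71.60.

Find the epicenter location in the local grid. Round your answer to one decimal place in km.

Circle about each station: (x − 107.2)² + (y − 26.4)² = 126.43²; (x − 13.7)² + (y − 70.6)² = 161.31²; (x − 4.1)² + (y + 31.8)² = 71.60².
Subtracting pairs of circle equations eliminates x²+y² and gives linear equations (the radical axes):
-187.0 x + 88.4 y = -17053.12
-206.2 x − 116.4 y = -302.77
Solving the 2×2 system: x ≈ 50.3, y ≈ -86.5 km.
Check against K (with the unrounded x, y): √((x − 107.2)²+(y − 26.4)²) = 126.43 ≈ 126.43 km. ✓

(50.3, -86.5)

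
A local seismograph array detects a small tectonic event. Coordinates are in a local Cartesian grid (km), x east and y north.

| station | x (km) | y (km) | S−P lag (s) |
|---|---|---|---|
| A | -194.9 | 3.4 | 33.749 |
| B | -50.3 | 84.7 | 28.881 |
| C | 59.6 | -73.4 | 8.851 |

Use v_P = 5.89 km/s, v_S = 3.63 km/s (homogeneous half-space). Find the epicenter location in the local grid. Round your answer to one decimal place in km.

(83.0, -153.8)

Distance from S−P lag: d = Δt · v_P v_S / (v_P − v_S) = Δt · (5.89·3.63)/(5.89−3.63) ≈ 9.4605·Δt.
So d_A = 319.28, d_B = 273.23, d_C = 83.73 km.
Circle about each station: (x + 194.9)² + (y − 3.4)² = 319.28²; (x + 50.3)² + (y − 84.7)² = 273.23²; (x − 59.6)² + (y + 73.4)² = 83.73².
Subtracting pairs of circle equations eliminates x²+y² and gives linear equations (the radical axes):
289.2 x + 162.6 y = -1008.30
509.0 x − 153.6 y = 65871.16
Solving the 2×2 system: x ≈ 83.0, y ≈ -153.8 km.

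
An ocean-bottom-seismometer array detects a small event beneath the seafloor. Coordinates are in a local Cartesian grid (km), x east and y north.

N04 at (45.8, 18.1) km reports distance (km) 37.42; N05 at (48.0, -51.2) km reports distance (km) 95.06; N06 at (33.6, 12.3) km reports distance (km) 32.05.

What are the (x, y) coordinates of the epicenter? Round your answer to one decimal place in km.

Circle about each station: (x − 45.8)² + (y − 18.1)² = 37.42²; (x − 48.0)² + (y + 51.2)² = 95.06²; (x − 33.6)² + (y − 12.3)² = 32.05².
Subtracting pairs of circle equations eliminates x²+y² and gives linear equations (the radical axes):
4.4 x − 138.6 y = -5135.96
-24.4 x − 11.6 y = -771.95
Solving the 2×2 system: x ≈ 13.8, y ≈ 37.5 km.

13.8 km east, 37.5 km north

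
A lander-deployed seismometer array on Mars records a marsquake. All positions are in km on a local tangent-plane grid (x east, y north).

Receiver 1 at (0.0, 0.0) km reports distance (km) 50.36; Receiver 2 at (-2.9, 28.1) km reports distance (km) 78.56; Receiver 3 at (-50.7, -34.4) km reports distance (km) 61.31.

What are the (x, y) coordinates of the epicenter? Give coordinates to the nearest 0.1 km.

(8.7, -49.6)

Circle about each station: x² + y² = 50.36²; (x + 2.9)² + (y − 28.1)² = 78.56²; (x + 50.7)² + (y + 34.4)² = 61.31².
Subtracting the Receiver 1 equation from the Receiver 2 and Receiver 3 equations removes the quadratic terms:
-5.8 x + 56.2 y = -2837.52
-101.4 x − 68.8 y = 2531.06
Solving the 2×2 system: x ≈ 8.7, y ≈ -49.6 km.
Check against Receiver 1 (with the unrounded x, y): √(x²+y²) = 50.35 ≈ 50.36 km. ✓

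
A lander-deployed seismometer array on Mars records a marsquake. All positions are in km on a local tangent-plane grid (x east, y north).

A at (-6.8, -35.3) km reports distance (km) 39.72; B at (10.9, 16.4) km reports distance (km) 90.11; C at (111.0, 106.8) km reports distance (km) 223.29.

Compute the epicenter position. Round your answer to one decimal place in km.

-38.9 km east, -58.7 km north

Circle about each station: (x + 6.8)² + (y + 35.3)² = 39.72²; (x − 10.9)² + (y − 16.4)² = 90.11²; (x − 111.0)² + (y − 106.8)² = 223.29².
Subtracting the A equation from the B and C equations removes the quadratic terms:
35.4 x + 103.4 y = -7446.69
235.6 x + 284.2 y = -25845.84
Solving the 2×2 system: x ≈ -38.9, y ≈ -58.7 km.
Check against A (with the unrounded x, y): √((x + 6.8)²+(y + 35.3)²) = 39.72 ≈ 39.72 km. ✓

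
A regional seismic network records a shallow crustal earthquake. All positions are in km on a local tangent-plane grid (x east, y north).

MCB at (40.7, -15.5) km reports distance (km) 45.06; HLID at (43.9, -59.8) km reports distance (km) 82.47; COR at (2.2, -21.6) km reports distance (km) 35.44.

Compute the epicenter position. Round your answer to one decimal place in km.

6.3 km east, 13.6 km north

Circle about each station: (x − 40.7)² + (y + 15.5)² = 45.06²; (x − 43.9)² + (y + 59.8)² = 82.47²; (x − 2.2)² + (y + 21.6)² = 35.44².
Subtracting pairs of circle equations eliminates x²+y² and gives linear equations (the radical axes):
6.4 x − 88.6 y = -1164.39
-77.0 x − 12.2 y = -650.93
Solving the 2×2 system: x ≈ 6.3, y ≈ 13.6 km.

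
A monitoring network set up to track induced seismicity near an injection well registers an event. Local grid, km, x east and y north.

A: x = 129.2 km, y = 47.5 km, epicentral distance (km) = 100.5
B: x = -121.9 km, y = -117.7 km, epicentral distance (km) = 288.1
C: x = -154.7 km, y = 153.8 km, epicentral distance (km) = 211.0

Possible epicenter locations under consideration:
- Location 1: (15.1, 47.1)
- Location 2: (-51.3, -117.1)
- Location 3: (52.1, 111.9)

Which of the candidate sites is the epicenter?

Location 3

For each candidate, compare |candidate − station| to the reported distance:
Location 1: residuals A 13.6, B 73.8, C 10.5 → max 73.8 km
Location 2: residuals A 143.8, B 217.5, C 79.0 → max 217.5 km
Location 3: residuals A 0.0, B 0.0, C 0.0 → max 0.0 km
Only Location 3 has all residuals ≈ 0.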